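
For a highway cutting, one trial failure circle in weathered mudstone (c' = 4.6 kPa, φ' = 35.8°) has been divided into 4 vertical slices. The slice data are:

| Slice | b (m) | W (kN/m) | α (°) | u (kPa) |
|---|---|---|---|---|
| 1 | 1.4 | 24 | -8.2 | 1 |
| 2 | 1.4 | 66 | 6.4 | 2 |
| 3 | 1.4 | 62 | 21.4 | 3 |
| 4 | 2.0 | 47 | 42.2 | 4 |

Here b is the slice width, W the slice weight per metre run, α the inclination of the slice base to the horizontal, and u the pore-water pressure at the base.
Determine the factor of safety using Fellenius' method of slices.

FS = 2.57

Ordinary method of slices: FS = Σ[c'·Δl_i + (W_i cosα_i − u_i·Δl_i)·tanφ'] / Σ W_i sinα_i, with Δl_i = b_i / cosα_i.
Slice 1: Δl = 1.4/cos(-8.2°) = 1.414 m; N'_1 = 24·cos(-8.2°) − 1·1.414 = 22.3; c'Δl = 6.51; W sinα = -3.4
Slice 2: Δl = 1.4/cos6.4° = 1.409 m; N'_2 = 66·cos6.4° − 2·1.409 = 62.8; c'Δl = 6.48; W sinα = 7.4
Slice 3: Δl = 1.4/cos21.4° = 1.504 m; N'_3 = 62·cos21.4° − 3·1.504 = 53.2; c'Δl = 6.92; W sinα = 22.6
Slice 4: Δl = 2.0/cos42.2° = 2.700 m; N'_4 = 47·cos42.2° − 4·2.700 = 24.0; c'Δl = 12.42; W sinα = 31.6
Σc'Δl = 32.3 kN/m; ΣN' = 162.3 kN/m; ΣW sinα = 58.1 kN/m
Resisting = 32.3 + 162.3·tan35.8° = 32.3 + 117.1 = 149.4 kN/m
FS = 149.4 / 58.1 = 2.570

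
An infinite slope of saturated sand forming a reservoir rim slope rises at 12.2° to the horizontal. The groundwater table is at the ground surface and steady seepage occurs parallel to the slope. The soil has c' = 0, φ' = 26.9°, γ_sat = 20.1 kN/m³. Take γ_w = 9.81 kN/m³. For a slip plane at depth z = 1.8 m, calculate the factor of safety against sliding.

FS = 1.20

With seepage parallel to the slope and the water table at the surface, the effective normal stress on the slip plane uses the buoyant unit weight γ' = γ_sat − γ_w while the driving shear stress uses γ_sat:
FS = [c' + γ' z cos²β tanφ'] / [γ_sat z sinβ cosβ]
(For c' = 0 this reduces to FS = (γ'/γ_sat)·tanφ'/tanβ.)
γ' = 20.1 − 9.81 = 10.29 kN/m³
Numerator = 0.0 + 10.29·1.8·cos²12.2°·tan26.9° = 0.0 + 10.29·1.8·0.9553·0.5073 = 8.977 kPa
Denominator = 20.1·1.8·sin12.2°·cos12.2° = 20.1·1.8·0.2113·0.9774 = 7.473 kPa
FS = 8.977 / 7.473 = 1.201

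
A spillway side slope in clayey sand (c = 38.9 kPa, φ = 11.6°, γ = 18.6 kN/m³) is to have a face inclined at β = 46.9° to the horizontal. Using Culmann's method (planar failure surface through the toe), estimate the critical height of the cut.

H_c = 32.54 m

Culmann's analysis gives the critical failure plane at α_cr = (β + φ)/2 = (46.9 + 11.6)/2 = 29.2°, and the critical height
H_c = (4c/γ) · sinβ cosφ / [1 − cos(β − φ)]
    = (4·38.9/18.6) · sin46.9°·cos11.6° / [1 − cos(35.3°)]
    = 8.366 · 0.7302·0.9796 / [1 − 0.8161]
    = 8.366 · 0.7152 / 0.1839
    = 32.54 m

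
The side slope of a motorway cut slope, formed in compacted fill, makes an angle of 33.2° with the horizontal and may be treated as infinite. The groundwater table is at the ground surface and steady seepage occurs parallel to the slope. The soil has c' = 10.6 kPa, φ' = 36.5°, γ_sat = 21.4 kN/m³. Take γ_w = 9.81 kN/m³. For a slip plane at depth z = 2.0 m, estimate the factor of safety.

With seepage parallel to the slope and the water table at the surface, the effective normal stress on the slip plane uses the buoyant unit weight γ' = γ_sat − γ_w while the driving shear stress uses γ_sat:
FS = [c' + γ' z cos²β tanφ'] / [γ_sat z sinβ cosβ]
γ' = 21.4 − 9.81 = 11.59 kN/m³
Numerator = 10.6 + 11.59·2.0·cos²33.2°·tan36.5° = 10.6 + 11.59·2.0·0.7002·0.7400 = 22.610 kPa
Denominator = 21.4·2.0·sin33.2°·cos33.2° = 21.4·2.0·0.5476·0.8368 = 19.610 kPa
FS = 22.610 / 19.610 = 1.153

FS = 1.15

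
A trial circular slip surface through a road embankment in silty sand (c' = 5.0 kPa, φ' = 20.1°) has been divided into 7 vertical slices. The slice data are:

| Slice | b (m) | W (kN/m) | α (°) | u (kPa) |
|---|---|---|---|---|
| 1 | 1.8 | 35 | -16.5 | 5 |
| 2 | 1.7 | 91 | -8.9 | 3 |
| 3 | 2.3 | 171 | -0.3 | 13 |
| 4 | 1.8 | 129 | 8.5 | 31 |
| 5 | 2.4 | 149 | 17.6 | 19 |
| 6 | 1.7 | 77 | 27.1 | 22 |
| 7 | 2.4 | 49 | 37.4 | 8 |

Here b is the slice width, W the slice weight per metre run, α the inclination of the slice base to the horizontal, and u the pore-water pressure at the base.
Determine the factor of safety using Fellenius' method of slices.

Ordinary method of slices: FS = Σ[c'·Δl_i + (W_i cosα_i − u_i·Δl_i)·tanφ'] / Σ W_i sinα_i, with Δl_i = b_i / cosα_i.
Slice 1: Δl = 1.8/cos(-16.5°) = 1.877 m; N'_1 = 35·cos(-16.5°) − 5·1.877 = 24.2; c'Δl = 9.39; W sinα = -9.9
Slice 2: Δl = 1.7/cos(-8.9°) = 1.721 m; N'_2 = 91·cos(-8.9°) − 3·1.721 = 84.7; c'Δl = 8.60; W sinα = -14.1
Slice 3: Δl = 2.3/cos(-0.3°) = 2.300 m; N'_3 = 171·cos(-0.3°) − 13·2.300 = 141.1; c'Δl = 11.50; W sinα = -0.9
Slice 4: Δl = 1.8/cos8.5° = 1.820 m; N'_4 = 129·cos8.5° − 31·1.820 = 71.2; c'Δl = 9.10; W sinα = 19.1
Slice 5: Δl = 2.4/cos17.6° = 2.518 m; N'_5 = 149·cos17.6° − 19·2.518 = 94.2; c'Δl = 12.59; W sinα = 45.1
Slice 6: Δl = 1.7/cos27.1° = 1.910 m; N'_6 = 77·cos27.1° − 22·1.910 = 26.5; c'Δl = 9.55; W sinα = 35.1
Slice 7: Δl = 2.4/cos37.4° = 3.021 m; N'_7 = 49·cos37.4° − 8·3.021 = 14.8; c'Δl = 15.11; W sinα = 29.8
Σc'Δl = 75.8 kN/m; ΣN' = 456.7 kN/m; ΣW sinα = 104.0 kN/m
Resisting = 75.8 + 456.7·tan20.1° = 75.8 + 167.1 = 242.9 kN/m
FS = 242.9 / 104.0 = 2.335

FS = 2.34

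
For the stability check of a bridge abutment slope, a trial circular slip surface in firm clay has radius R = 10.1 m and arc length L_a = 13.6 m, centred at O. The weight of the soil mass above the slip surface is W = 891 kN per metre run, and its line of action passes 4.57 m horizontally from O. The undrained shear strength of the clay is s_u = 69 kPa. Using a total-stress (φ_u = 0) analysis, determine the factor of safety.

FS = 2.33

Taking moments about the centre O, the resisting moment is provided by the undrained shear strength acting along the arc:
M_R = s_u·L_a·R = 69·13.60·10.1 = 9477.8 kN·m/m
M_D = W·d = 891·4.57 = 4071.9 kN·m/m
FS = M_R / M_D = 9477.8 / 4071.9 = 2.328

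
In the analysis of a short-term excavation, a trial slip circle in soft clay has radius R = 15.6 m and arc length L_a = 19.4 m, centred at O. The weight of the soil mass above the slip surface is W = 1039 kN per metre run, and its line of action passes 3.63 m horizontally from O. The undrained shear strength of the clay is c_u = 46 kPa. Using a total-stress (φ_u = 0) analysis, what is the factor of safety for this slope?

FS = 3.69

Taking moments about the centre O, the resisting moment is provided by the undrained shear strength acting along the arc:
M_R = c_u·L_a·R = 46·19.40·15.6 = 13921.4 kN·m/m
M_D = W·d = 1039·3.63 = 3771.6 kN·m/m
FS = M_R / M_D = 13921.4 / 3771.6 = 3.691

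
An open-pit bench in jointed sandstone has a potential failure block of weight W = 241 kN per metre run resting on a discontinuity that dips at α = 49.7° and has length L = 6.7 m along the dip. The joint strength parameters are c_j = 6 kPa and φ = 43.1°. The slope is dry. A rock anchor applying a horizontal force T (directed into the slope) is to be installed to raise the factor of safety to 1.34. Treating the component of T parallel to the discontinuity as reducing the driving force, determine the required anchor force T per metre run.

Resolving forces along and normal to the sliding plane, with the horizontal anchor force T adding T·sinα to the effective normal force and T·cosα acting up the plane against the driving force:
FS = [c_jL + (W cosα + T sinα) tanφ] / [W sinα − T cosα]
Without the anchor: N' = 155.9 kN/m, driving T_d = 183.8 kN/m, resisting R = 6·6.7 + 155.9·tan43.1° = 186.1 kN/m, FS = 1.01.
Setting FS = 1.34 and solving for T:
1.34·(183.8 − T cos49.7°) = 186.1 + T sin49.7°·tan43.1°
T·(sin49.7°·tan43.1° + 1.34·cos49.7°) = 1.34·183.8 − 186.1
T·(0.7627·0.9358 + 1.34·0.6468) = 246.3 − 186.1 = 60.2
T·1.5804 = 60.2
T = 38.1 kN/m

T = 38 kN/m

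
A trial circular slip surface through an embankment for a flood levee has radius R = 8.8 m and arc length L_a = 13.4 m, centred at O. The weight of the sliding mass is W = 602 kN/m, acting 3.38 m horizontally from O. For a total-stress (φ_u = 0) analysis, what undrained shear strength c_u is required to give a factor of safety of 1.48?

c_u = 25.5 kPa

FS = c_u·L_a·R / (W·d), so c_u = FS·W·d / (L_a·R).
c_u = 1.48·602·3.38 / (13.40·8.8) = 3011.4 / 117.92 = 25.54 kPa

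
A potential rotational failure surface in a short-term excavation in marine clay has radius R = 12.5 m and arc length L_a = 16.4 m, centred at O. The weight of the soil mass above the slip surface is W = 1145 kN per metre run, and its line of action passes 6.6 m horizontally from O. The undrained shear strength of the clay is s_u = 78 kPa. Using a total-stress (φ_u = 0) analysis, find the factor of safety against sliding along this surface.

Taking moments about the centre O, the resisting moment is provided by the undrained shear strength acting along the arc:
M_R = s_u·L_a·R = 78·16.40·12.5 = 15990.0 kN·m/m
M_D = W·d = 1145·6.6 = 7557.0 kN·m/m
FS = M_R / M_D = 15990.0 / 7557.0 = 2.116

FS = 2.12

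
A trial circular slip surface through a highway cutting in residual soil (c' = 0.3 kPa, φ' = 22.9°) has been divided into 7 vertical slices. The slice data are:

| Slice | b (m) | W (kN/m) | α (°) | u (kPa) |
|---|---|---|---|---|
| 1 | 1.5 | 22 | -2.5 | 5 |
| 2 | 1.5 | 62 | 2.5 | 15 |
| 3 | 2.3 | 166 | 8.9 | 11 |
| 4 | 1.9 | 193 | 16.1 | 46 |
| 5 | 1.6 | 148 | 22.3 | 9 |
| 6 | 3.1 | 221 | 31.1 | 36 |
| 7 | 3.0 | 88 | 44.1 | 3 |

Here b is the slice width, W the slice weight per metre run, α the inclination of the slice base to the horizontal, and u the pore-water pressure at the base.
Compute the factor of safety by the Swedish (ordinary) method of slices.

Ordinary method of slices: FS = Σ[c'·Δl_i + (W_i cosα_i − u_i·Δl_i)·tanφ'] / Σ W_i sinα_i, with Δl_i = b_i / cosα_i.
Slice 1: Δl = 1.5/cos(-2.5°) = 1.501 m; N'_1 = 22·cos(-2.5°) − 5·1.501 = 14.5; c'Δl = 0.45; W sinα = -1.0
Slice 2: Δl = 1.5/cos2.5° = 1.501 m; N'_2 = 62·cos2.5° − 15·1.501 = 39.4; c'Δl = 0.45; W sinα = 2.7
Slice 3: Δl = 2.3/cos8.9° = 2.328 m; N'_3 = 166·cos8.9° − 11·2.328 = 138.4; c'Δl = 0.70; W sinα = 25.7
Slice 4: Δl = 1.9/cos16.1° = 1.978 m; N'_4 = 193·cos16.1° − 46·1.978 = 94.5; c'Δl = 0.59; W sinα = 53.5
Slice 5: Δl = 1.6/cos22.3° = 1.729 m; N'_5 = 148·cos22.3° − 9·1.729 = 121.4; c'Δl = 0.52; W sinα = 56.2
Slice 6: Δl = 3.1/cos31.1° = 3.620 m; N'_6 = 221·cos31.1° − 36·3.620 = 58.9; c'Δl = 1.09; W sinα = 114.2
Slice 7: Δl = 3.0/cos44.1° = 4.178 m; N'_7 = 88·cos44.1° − 3·4.178 = 50.7; c'Δl = 1.25; W sinα = 61.2
Σc'Δl = 5.1 kN/m; ΣN' = 517.7 kN/m; ΣW sinα = 312.5 kN/m
Resisting = 5.1 + 517.7·tan22.9° = 5.1 + 218.7 = 223.7 kN/m
FS = 223.7 / 312.5 = 0.716

FS = 0.72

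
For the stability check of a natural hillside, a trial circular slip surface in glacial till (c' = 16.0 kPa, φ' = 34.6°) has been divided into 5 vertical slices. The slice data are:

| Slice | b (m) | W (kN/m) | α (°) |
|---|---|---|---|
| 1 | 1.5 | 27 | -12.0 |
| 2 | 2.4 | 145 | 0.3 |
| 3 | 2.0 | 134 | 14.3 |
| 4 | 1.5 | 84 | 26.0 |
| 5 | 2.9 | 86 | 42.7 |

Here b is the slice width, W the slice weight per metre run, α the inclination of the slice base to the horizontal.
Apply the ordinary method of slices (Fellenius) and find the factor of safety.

Ordinary method of slices: FS = Σ[c'·Δl_i + (W_i cosα_i)·tanφ'] / Σ W_i sinα_i, with Δl_i = b_i / cosα_i.
Slice 1: Δl = 1.5/cos(-12.0°) = 1.534 m; N'_1 = 27·cos(-12.0°) = 26.4; c'Δl = 24.54; W sinα = -5.6
Slice 2: Δl = 2.4/cos0.3° = 2.400 m; N'_2 = 145·cos0.3° = 145.0; c'Δl = 38.40; W sinα = 0.8
Slice 3: Δl = 2.0/cos14.3° = 2.064 m; N'_3 = 134·cos14.3° = 129.8; c'Δl = 33.02; W sinα = 33.1
Slice 4: Δl = 1.5/cos26.0° = 1.669 m; N'_4 = 84·cos26.0° = 75.5; c'Δl = 26.70; W sinα = 36.8
Slice 5: Δl = 2.9/cos42.7° = 3.946 m; N'_5 = 86·cos42.7° = 63.2; c'Δl = 63.14; W sinα = 58.3
Σc'Δl = 185.8 kN/m; ΣN' = 440.0 kN/m; ΣW sinα = 123.4 kN/m
Resisting = 185.8 + 440.0·tan34.6° = 185.8 + 303.5 = 489.3 kN/m
FS = 489.3 / 123.4 = 3.966

FS = 3.97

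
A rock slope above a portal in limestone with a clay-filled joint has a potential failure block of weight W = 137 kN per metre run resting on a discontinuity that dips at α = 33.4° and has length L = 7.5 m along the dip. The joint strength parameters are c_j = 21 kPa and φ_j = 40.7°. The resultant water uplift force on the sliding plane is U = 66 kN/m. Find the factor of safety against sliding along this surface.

Resolving the block weight along and normal to the plane and applying the Mohr–Coulomb strength on the joint:
N' = W cosα − U = 137·cos33.4° − 66 = 48.4 kN/m
Driving force T = W sinα = 137·sin33.4° = 75.4 kN/m
Resisting force R = c_j·L + N'·tanφ_j = 21·7.5 + 48.4·tan40.7° = 157.5 + 41.6 = 199.1 kN/m
FS = R / T = 199.1 / 75.4 = 2.640

FS = 2.64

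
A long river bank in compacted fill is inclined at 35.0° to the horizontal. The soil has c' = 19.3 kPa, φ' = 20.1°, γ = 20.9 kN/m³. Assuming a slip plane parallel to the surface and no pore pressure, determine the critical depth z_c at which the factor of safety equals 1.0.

z_c = 4.12 m

Setting FS = 1.00 in FS = [c' + γz cos²β tanφ'] / [γz sinβ cosβ] and solving for z:
z = c' / [γ cosβ (FS·sinβ − cosβ·tanφ')]
  = 19.3 / [20.9·cos35.0°·(1.00·sin35.0° − cos35.0°·tan20.1°)]
  = 19.3 / [20.9·0.8192·(1.00·0.5736 − 0.8192·0.3659)]
  = 19.3 / 4.6877 = 4.117 m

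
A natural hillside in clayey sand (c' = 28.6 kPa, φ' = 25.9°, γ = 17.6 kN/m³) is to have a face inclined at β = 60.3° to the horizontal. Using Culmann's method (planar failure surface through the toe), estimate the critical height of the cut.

Culmann's analysis gives the critical failure plane at α_cr = (β + φ')/2 = (60.3 + 25.9)/2 = 43.1°, and the critical height
H_c = (4c'/γ) · sinβ cosφ' / [1 − cos(β − φ')]
    = (4·28.6/17.6) · sin60.3°·cos25.9° / [1 − cos(34.4°)]
    = 6.500 · 0.8686·0.8996 / [1 − 0.8251]
    = 6.500 · 0.7814 / 0.1749
    = 29.04 m

H_c = 29.04 m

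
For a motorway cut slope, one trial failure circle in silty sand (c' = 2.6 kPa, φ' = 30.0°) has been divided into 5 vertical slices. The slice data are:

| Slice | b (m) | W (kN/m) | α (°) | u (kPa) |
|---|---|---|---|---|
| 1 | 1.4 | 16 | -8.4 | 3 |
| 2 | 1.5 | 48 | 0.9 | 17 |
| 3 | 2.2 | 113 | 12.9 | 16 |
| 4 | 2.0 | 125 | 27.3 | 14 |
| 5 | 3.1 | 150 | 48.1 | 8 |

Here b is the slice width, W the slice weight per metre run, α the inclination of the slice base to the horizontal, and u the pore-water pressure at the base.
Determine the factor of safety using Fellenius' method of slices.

FS = 0.91

Ordinary method of slices: FS = Σ[c'·Δl_i + (W_i cosα_i − u_i·Δl_i)·tanφ'] / Σ W_i sinα_i, with Δl_i = b_i / cosα_i.
Slice 1: Δl = 1.4/cos(-8.4°) = 1.415 m; N'_1 = 16·cos(-8.4°) − 3·1.415 = 11.6; c'Δl = 3.68; W sinα = -2.3
Slice 2: Δl = 1.5/cos0.9° = 1.500 m; N'_2 = 48·cos0.9° − 17·1.500 = 22.5; c'Δl = 3.90; W sinα = 0.8
Slice 3: Δl = 2.2/cos12.9° = 2.257 m; N'_3 = 113·cos12.9° − 16·2.257 = 74.0; c'Δl = 5.87; W sinα = 25.2
Slice 4: Δl = 2.0/cos27.3° = 2.251 m; N'_4 = 125·cos27.3° − 14·2.251 = 79.6; c'Δl = 5.85; W sinα = 57.3
Slice 5: Δl = 3.1/cos48.1° = 4.642 m; N'_5 = 150·cos48.1° − 8·4.642 = 63.0; c'Δl = 12.07; W sinα = 111.6
Σc'Δl = 31.4 kN/m; ΣN' = 250.7 kN/m; ΣW sinα = 192.6 kN/m
Resisting = 31.4 + 250.7·tan30.0° = 31.4 + 144.8 = 176.1 kN/m
FS = 176.1 / 192.6 = 0.914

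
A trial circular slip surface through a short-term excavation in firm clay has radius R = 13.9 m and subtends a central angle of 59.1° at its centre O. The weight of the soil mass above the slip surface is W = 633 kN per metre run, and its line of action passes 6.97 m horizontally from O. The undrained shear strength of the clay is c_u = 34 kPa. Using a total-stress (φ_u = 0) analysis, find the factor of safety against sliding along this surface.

FS = 1.54

Taking moments about the centre O, the resisting moment is provided by the undrained shear strength acting along the arc:
Arc length L_a = R·θ = 13.9·(59.1°·π/180) = 13.9·1.0315 = 14.34 m
M_R = c_u·L_a·R = 34·14.34·13.9 = 6776.0 kN·m/m
M_D = W·d = 633·6.97 = 4412.0 kN·m/m
FS = M_R / M_D = 6776.0 / 4412.0 = 1.536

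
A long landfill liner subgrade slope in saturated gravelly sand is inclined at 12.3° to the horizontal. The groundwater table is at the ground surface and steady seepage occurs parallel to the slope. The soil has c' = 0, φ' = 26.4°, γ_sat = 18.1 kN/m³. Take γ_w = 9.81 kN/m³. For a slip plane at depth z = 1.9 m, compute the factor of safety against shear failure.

FS = 1.04

With seepage parallel to the slope and the water table at the surface, the effective normal stress on the slip plane uses the buoyant unit weight γ' = γ_sat − γ_w while the driving shear stress uses γ_sat:
FS = [c' + γ' z cos²β tanφ'] / [γ_sat z sinβ cosβ]
(For c' = 0 this reduces to FS = (γ'/γ_sat)·tanφ'/tanβ.)
γ' = 18.1 − 9.81 = 8.29 kN/m³
Numerator = 0.0 + 8.29·1.9·cos²12.3°·tan26.4° = 0.0 + 8.29·1.9·0.9546·0.4964 = 7.464 kPa
Denominator = 18.1·1.9·sin12.3°·cos12.3° = 18.1·1.9·0.2130·0.9770 = 7.158 kPa
FS = 7.464 / 7.158 = 1.043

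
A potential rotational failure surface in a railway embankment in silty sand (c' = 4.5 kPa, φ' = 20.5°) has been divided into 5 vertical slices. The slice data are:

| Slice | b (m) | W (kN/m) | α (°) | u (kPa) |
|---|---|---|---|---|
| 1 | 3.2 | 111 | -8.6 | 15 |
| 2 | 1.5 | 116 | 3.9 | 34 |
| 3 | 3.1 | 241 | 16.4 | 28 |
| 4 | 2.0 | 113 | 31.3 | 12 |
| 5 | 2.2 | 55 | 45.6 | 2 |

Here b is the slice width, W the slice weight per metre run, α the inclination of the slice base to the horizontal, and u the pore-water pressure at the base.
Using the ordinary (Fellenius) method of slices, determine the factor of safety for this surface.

FS = 1.26

Ordinary method of slices: FS = Σ[c'·Δl_i + (W_i cosα_i − u_i·Δl_i)·tanφ'] / Σ W_i sinα_i, with Δl_i = b_i / cosα_i.
Slice 1: Δl = 3.2/cos(-8.6°) = 3.236 m; N'_1 = 111·cos(-8.6°) − 15·3.236 = 61.2; c'Δl = 14.56; W sinα = -16.6
Slice 2: Δl = 1.5/cos3.9° = 1.503 m; N'_2 = 116·cos3.9° − 34·1.503 = 64.6; c'Δl = 6.77; W sinα = 7.9
Slice 3: Δl = 3.1/cos16.4° = 3.231 m; N'_3 = 241·cos16.4° − 28·3.231 = 140.7; c'Δl = 14.54; W sinα = 68.0
Slice 4: Δl = 2.0/cos31.3° = 2.341 m; N'_4 = 113·cos31.3° − 12·2.341 = 68.5; c'Δl = 10.53; W sinα = 58.7
Slice 5: Δl = 2.2/cos45.6° = 3.144 m; N'_5 = 55·cos45.6° − 2·3.144 = 32.2; c'Δl = 14.15; W sinα = 39.3
Σc'Δl = 60.6 kN/m; ΣN' = 367.2 kN/m; ΣW sinα = 157.3 kN/m
Resisting = 60.6 + 367.2·tan20.5° = 60.6 + 137.3 = 197.8 kN/m
FS = 197.8 / 157.3 = 1.257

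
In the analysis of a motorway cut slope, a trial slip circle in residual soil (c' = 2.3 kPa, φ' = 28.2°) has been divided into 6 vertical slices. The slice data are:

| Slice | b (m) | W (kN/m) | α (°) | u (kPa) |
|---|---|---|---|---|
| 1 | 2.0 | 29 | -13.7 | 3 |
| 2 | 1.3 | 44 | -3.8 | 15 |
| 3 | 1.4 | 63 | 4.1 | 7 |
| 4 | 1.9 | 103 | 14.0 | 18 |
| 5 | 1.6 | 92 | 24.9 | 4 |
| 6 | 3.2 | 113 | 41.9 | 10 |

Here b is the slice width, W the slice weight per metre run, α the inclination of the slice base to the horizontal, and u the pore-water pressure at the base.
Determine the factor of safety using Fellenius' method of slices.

FS = 1.35

Ordinary method of slices: FS = Σ[c'·Δl_i + (W_i cosα_i − u_i·Δl_i)·tanφ'] / Σ W_i sinα_i, with Δl_i = b_i / cosα_i.
Slice 1: Δl = 2.0/cos(-13.7°) = 2.059 m; N'_1 = 29·cos(-13.7°) − 3·2.059 = 22.0; c'Δl = 4.73; W sinα = -6.9
Slice 2: Δl = 1.3/cos(-3.8°) = 1.303 m; N'_2 = 44·cos(-3.8°) − 15·1.303 = 24.4; c'Δl = 3.00; W sinα = -2.9
Slice 3: Δl = 1.4/cos4.1° = 1.404 m; N'_3 = 63·cos4.1° − 7·1.404 = 53.0; c'Δl = 3.23; W sinα = 4.5
Slice 4: Δl = 1.9/cos14.0° = 1.958 m; N'_4 = 103·cos14.0° − 18·1.958 = 64.7; c'Δl = 4.50; W sinα = 24.9
Slice 5: Δl = 1.6/cos24.9° = 1.764 m; N'_5 = 92·cos24.9° − 4·1.764 = 76.4; c'Δl = 4.06; W sinα = 38.7
Slice 6: Δl = 3.2/cos41.9° = 4.299 m; N'_6 = 113·cos41.9° − 10·4.299 = 41.1; c'Δl = 9.89; W sinα = 75.5
Σc'Δl = 29.4 kN/m; ΣN' = 281.6 kN/m; ΣW sinα = 133.8 kN/m
Resisting = 29.4 + 281.6·tan28.2° = 29.4 + 151.0 = 180.4 kN/m
FS = 180.4 / 133.8 = 1.348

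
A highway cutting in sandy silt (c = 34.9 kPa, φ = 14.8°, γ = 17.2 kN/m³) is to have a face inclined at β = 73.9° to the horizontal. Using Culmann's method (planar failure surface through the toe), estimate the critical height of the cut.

H_c = 15.50 m

Culmann's analysis gives the critical failure plane at α_cr = (β + φ)/2 = (73.9 + 14.8)/2 = 44.4°, and the critical height
H_c = (4c/γ) · sinβ cosφ / [1 − cos(β − φ)]
    = (4·34.9/17.2) · sin73.9°·cos14.8° / [1 − cos(59.1°)]
    = 8.116 · 0.9608·0.9668 / [1 − 0.5135]
    = 8.116 · 0.9289 / 0.4865
    = 15.50 m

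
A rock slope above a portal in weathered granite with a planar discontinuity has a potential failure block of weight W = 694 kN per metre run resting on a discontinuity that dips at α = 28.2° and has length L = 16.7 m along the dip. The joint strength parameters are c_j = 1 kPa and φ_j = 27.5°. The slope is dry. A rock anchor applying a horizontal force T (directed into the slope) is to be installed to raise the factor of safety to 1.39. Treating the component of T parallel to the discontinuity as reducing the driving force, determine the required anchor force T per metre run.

T = 82 kN/m

Resolving forces along and normal to the sliding plane, with the horizontal anchor force T adding T·sinα to the effective normal force and T·cosα acting up the plane against the driving force:
FS = [c_jL + (W cosα + T sinα) tanφ_j] / [W sinα − T cosα]
Without the anchor: N' = 611.6 kN/m, driving T_d = 328.0 kN/m, resisting R = 1·16.7 + 611.6·tan27.5° = 335.1 kN/m, FS = 1.02.
Setting FS = 1.39 and solving for T:
1.39·(328.0 − T cos28.2°) = 335.1 + T sin28.2°·tan27.5°
T·(sin28.2°·tan27.5° + 1.39·cos28.2°) = 1.39·328.0 − 335.1
T·(0.4726·0.5206 + 1.39·0.8813) = 455.9 − 335.1 = 120.8
T·1.4710 = 120.8
T = 82.1 kN/m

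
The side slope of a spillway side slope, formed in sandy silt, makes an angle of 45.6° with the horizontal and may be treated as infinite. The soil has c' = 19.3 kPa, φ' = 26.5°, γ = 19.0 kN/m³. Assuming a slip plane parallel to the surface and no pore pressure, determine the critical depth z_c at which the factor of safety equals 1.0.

Setting FS = 1.00 in FS = [c' + γz cos²β tanφ'] / [γz sinβ cosβ] and solving for z:
z = c' / [γ cosβ (FS·sinβ − cosβ·tanφ')]
  = 19.3 / [19.0·cos45.6°·(1.00·sin45.6° − cos45.6°·tan26.5°)]
  = 19.3 / [19.0·0.6997·(1.00·0.7145 − 0.6997·0.4986)]
  = 19.3 / 4.8606 = 3.971 m

z_c = 3.97 m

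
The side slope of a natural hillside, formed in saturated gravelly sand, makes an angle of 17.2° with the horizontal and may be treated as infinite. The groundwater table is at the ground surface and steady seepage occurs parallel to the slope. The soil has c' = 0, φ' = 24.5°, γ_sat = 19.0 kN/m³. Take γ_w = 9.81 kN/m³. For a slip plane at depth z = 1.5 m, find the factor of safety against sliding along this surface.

With seepage parallel to the slope and the water table at the surface, the effective normal stress on the slip plane uses the buoyant unit weight γ' = γ_sat − γ_w while the driving shear stress uses γ_sat:
FS = [c' + γ' z cos²β tanφ'] / [γ_sat z sinβ cosβ]
(For c' = 0 this reduces to FS = (γ'/γ_sat)·tanφ'/tanβ.)
γ' = 19.0 − 9.81 = 9.19 kN/m³
Numerator = 0.0 + 9.19·1.5·cos²17.2°·tan24.5° = 0.0 + 9.19·1.5·0.9126·0.4557 = 5.733 kPa
Denominator = 19.0·1.5·sin17.2°·cos17.2° = 19.0·1.5·0.2957·0.9553 = 8.051 kPa
FS = 5.733 / 8.051 = 0.712

FS = 0.71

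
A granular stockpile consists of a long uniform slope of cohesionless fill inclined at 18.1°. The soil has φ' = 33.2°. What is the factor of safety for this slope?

FS = 2.00

For a dry cohesionless infinite slope the factor of safety is FS = tanφ' / tanβ.
FS = tan33.2° / tan18.1° = 0.6544 / 0.3269 = 2.002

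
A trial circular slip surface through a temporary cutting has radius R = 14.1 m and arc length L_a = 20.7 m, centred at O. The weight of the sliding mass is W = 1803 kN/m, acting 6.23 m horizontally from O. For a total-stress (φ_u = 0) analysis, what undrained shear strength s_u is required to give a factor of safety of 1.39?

FS = s_u·L_a·R / (W·d), so s_u = FS·W·d / (L_a·R).
s_u = 1.39·1803·6.23 / (20.70·14.1) = 15613.4 / 291.87 = 53.49 kPa

s_u = 53.5 kPa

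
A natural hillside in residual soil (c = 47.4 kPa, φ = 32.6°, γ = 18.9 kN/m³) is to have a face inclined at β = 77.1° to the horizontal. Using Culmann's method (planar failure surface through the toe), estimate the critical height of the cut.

Culmann's analysis gives the critical failure plane at α_cr = (β + φ)/2 = (77.1 + 32.6)/2 = 54.8°, and the critical height
H_c = (4c/γ) · sinβ cosφ / [1 − cos(β − φ)]
    = (4·47.4/18.9) · sin77.1°·cos32.6° / [1 − cos(44.5°)]
    = 10.032 · 0.9748·0.8425 / [1 − 0.7133]
    = 10.032 · 0.8212 / 0.2867
    = 28.73 m

H_c = 28.73 m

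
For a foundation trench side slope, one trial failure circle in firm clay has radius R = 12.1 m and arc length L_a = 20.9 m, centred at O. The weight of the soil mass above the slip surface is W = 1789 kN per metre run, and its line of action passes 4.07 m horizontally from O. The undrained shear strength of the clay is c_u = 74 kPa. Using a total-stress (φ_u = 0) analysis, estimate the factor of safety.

Taking moments about the centre O, the resisting moment is provided by the undrained shear strength acting along the arc:
M_R = c_u·L_a·R = 74·20.90·12.1 = 18713.9 kN·m/m
M_D = W·d = 1789·4.07 = 7281.2 kN·m/m
FS = M_R / M_D = 18713.9 / 7281.2 = 2.570

FS = 2.57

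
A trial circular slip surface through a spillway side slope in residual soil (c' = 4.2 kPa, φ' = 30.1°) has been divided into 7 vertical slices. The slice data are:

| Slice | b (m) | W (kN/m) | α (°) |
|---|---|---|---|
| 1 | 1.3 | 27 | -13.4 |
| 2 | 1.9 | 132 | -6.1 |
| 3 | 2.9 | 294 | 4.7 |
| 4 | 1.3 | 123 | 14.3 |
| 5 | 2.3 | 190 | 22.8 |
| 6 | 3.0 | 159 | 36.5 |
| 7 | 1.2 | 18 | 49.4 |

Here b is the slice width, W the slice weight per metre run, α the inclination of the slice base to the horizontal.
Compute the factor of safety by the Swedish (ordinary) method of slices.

Ordinary method of slices: FS = Σ[c'·Δl_i + (W_i cosα_i)·tanφ'] / Σ W_i sinα_i, with Δl_i = b_i / cosα_i.
Slice 1: Δl = 1.3/cos(-13.4°) = 1.336 m; N'_1 = 27·cos(-13.4°) = 26.3; c'Δl = 5.61; W sinα = -6.3
Slice 2: Δl = 1.9/cos(-6.1°) = 1.911 m; N'_2 = 132·cos(-6.1°) = 131.3; c'Δl = 8.03; W sinα = -14.0
Slice 3: Δl = 2.9/cos4.7° = 2.910 m; N'_3 = 294·cos4.7° = 293.0; c'Δl = 12.22; W sinα = 24.1
Slice 4: Δl = 1.3/cos14.3° = 1.342 m; N'_4 = 123·cos14.3° = 119.2; c'Δl = 5.63; W sinα = 30.4
Slice 5: Δl = 2.3/cos22.8° = 2.495 m; N'_5 = 190·cos22.8° = 175.2; c'Δl = 10.48; W sinα = 73.6
Slice 6: Δl = 3.0/cos36.5° = 3.732 m; N'_6 = 159·cos36.5° = 127.8; c'Δl = 15.67; W sinα = 94.6
Slice 7: Δl = 1.2/cos49.4° = 1.844 m; N'_7 = 18·cos49.4° = 11.7; c'Δl = 7.74; W sinα = 13.7
Σc'Δl = 65.4 kN/m; ΣN' = 884.4 kN/m; ΣW sinα = 216.1 kN/m
Resisting = 65.4 + 884.4·tan30.1° = 65.4 + 512.7 = 578.1 kN/m
FS = 578.1 / 216.1 = 2.675

FS = 2.68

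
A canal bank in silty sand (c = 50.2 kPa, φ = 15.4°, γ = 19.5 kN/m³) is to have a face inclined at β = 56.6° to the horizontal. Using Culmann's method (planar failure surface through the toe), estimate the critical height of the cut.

Culmann's analysis gives the critical failure plane at α_cr = (β + φ)/2 = (56.6 + 15.4)/2 = 36.0°, and the critical height
H_c = (4c/γ) · sinβ cosφ / [1 − cos(β − φ)]
    = (4·50.2/19.5) · sin56.6°·cos15.4° / [1 − cos(41.2°)]
    = 10.297 · 0.8348·0.9641 / [1 − 0.7524]
    = 10.297 · 0.8049 / 0.2476
    = 33.48 m

H_c = 33.48 m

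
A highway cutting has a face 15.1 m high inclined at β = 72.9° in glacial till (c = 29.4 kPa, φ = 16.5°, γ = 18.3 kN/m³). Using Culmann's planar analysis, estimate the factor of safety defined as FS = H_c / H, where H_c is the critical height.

FS = 0.87

H_c = (4c/γ) · sinβ cosφ / [1 − cos(β − φ)]
    = (4·29.4/18.3) · sin72.9°·cos16.5° / [1 − cos56.4°]
    = 6.426 · 0.9164 / 0.4466 = 13.19 m
FS = H_c / H = 13.19 / 15.1 = 0.873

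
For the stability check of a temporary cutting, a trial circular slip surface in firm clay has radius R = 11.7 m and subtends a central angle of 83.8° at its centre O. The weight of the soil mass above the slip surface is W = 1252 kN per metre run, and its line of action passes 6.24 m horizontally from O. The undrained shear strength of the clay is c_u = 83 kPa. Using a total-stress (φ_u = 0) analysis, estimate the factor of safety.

Taking moments about the centre O, the resisting moment is provided by the undrained shear strength acting along the arc:
Arc length L_a = R·θ = 11.7·(83.8°·π/180) = 11.7·1.4626 = 17.11 m
M_R = c_u·L_a·R = 83·17.11·11.7 = 16617.7 kN·m/m
M_D = W·d = 1252·6.24 = 7812.5 kN·m/m
FS = M_R / M_D = 16617.7 / 7812.5 = 2.127

FS = 2.13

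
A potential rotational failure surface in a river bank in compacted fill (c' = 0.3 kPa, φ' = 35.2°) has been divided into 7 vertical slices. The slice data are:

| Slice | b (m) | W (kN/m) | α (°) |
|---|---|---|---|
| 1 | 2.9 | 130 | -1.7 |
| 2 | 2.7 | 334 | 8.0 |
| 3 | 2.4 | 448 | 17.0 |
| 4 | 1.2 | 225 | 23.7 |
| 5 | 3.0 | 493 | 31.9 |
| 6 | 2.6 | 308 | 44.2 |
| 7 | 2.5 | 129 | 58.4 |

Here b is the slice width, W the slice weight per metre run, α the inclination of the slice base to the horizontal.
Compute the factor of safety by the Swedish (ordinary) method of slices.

FS = 1.50

Ordinary method of slices: FS = Σ[c'·Δl_i + (W_i cosα_i)·tanφ'] / Σ W_i sinα_i, with Δl_i = b_i / cosα_i.
Slice 1: Δl = 2.9/cos(-1.7°) = 2.901 m; N'_1 = 130·cos(-1.7°) = 129.9; c'Δl = 0.87; W sinα = -3.9
Slice 2: Δl = 2.7/cos8.0° = 2.727 m; N'_2 = 334·cos8.0° = 330.7; c'Δl = 0.82; W sinα = 46.5
Slice 3: Δl = 2.4/cos17.0° = 2.510 m; N'_3 = 448·cos17.0° = 428.4; c'Δl = 0.75; W sinα = 131.0
Slice 4: Δl = 1.2/cos23.7° = 1.311 m; N'_4 = 225·cos23.7° = 206.0; c'Δl = 0.39; W sinα = 90.4
Slice 5: Δl = 3.0/cos31.9° = 3.534 m; N'_5 = 493·cos31.9° = 418.5; c'Δl = 1.06; W sinα = 260.5
Slice 6: Δl = 2.6/cos44.2° = 3.627 m; N'_6 = 308·cos44.2° = 220.8; c'Δl = 1.09; W sinα = 214.7
Slice 7: Δl = 2.5/cos58.4° = 4.771 m; N'_7 = 129·cos58.4° = 67.6; c'Δl = 1.43; W sinα = 109.9
Σc'Δl = 6.4 kN/m; ΣN' = 1802.1 kN/m; ΣW sinα = 849.2 kN/m
Resisting = 6.4 + 1802.1·tan35.2° = 6.4 + 1271.2 = 1277.6 kN/m
FS = 1277.6 / 849.2 = 1.505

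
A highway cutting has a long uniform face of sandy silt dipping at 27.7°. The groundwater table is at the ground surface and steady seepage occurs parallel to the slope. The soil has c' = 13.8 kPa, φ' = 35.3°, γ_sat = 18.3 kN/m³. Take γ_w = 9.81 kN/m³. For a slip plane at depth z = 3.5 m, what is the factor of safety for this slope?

With seepage parallel to the slope and the water table at the surface, the effective normal stress on the slip plane uses the buoyant unit weight γ' = γ_sat − γ_w while the driving shear stress uses γ_sat:
FS = [c' + γ' z cos²β tanφ'] / [γ_sat z sinβ cosβ]
γ' = 18.3 − 9.81 = 8.49 kN/m³
Numerator = 13.8 + 8.49·3.5·cos²27.7°·tan35.3° = 13.8 + 8.49·3.5·0.7839·0.7080 = 30.293 kPa
Denominator = 18.3·3.5·sin27.7°·cos27.7° = 18.3·3.5·0.4648·0.8854 = 26.361 kPa
FS = 30.293 / 26.361 = 1.149

FS = 1.15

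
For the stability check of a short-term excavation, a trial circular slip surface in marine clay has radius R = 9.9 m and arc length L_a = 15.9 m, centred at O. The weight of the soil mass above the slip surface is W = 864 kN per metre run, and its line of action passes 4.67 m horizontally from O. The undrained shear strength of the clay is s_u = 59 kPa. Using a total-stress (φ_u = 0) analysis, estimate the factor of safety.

FS = 2.30

Taking moments about the centre O, the resisting moment is provided by the undrained shear strength acting along the arc:
M_R = s_u·L_a·R = 59·15.90·9.9 = 9287.2 kN·m/m
M_D = W·d = 864·4.67 = 4034.9 kN·m/m
FS = M_R / M_D = 9287.2 / 4034.9 = 2.302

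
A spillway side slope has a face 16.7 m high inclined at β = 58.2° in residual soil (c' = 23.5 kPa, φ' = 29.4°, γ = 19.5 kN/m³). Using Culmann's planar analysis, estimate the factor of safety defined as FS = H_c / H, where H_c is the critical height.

H_c = (4c'/γ) · sinβ cosφ' / [1 − cos(β − φ')]
    = (4·23.5/19.5) · sin58.2°·cos29.4° / [1 − cos28.8°]
    = 4.821 · 0.7404 / 0.1237 = 28.86 m
FS = H_c / H = 28.86 / 16.7 = 1.728

FS = 1.73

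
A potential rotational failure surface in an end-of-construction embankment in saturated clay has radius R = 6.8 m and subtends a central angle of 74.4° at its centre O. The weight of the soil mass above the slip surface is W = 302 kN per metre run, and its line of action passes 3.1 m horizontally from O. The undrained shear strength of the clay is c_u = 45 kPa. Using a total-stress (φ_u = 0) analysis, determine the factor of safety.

Taking moments about the centre O, the resisting moment is provided by the undrained shear strength acting along the arc:
Arc length L_a = R·θ = 6.8·(74.4°·π/180) = 6.8·1.2985 = 8.83 m
M_R = c_u·L_a·R = 45·8.83·6.8 = 2702.0 kN·m/m
M_D = W·d = 302·3.1 = 936.2 kN·m/m
FS = M_R / M_D = 2702.0 / 936.2 = 2.886

FS = 2.89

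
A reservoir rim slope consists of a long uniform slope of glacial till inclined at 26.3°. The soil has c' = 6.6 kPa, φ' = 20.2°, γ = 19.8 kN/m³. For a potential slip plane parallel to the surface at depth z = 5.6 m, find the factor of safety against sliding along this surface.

FS = 0.89

For an infinite slope with a slip plane parallel to the surface (no pore pressure): FS = [c' + γz cos²β tanφ'] / [γz sinβ cosβ].
γz = 19.8·5.6 = 110.88 kN/m²
Numerator = 6.6 + 110.88·cos²26.3°·tan20.2° = 6.6 + 110.88·0.8037·0.3679 = 39.387 kPa
Denominator = 110.88·sin26.3°·cos26.3° = 110.88·0.4431·0.8965 = 44.042 kPa
FS = 39.387 / 44.042 = 0.894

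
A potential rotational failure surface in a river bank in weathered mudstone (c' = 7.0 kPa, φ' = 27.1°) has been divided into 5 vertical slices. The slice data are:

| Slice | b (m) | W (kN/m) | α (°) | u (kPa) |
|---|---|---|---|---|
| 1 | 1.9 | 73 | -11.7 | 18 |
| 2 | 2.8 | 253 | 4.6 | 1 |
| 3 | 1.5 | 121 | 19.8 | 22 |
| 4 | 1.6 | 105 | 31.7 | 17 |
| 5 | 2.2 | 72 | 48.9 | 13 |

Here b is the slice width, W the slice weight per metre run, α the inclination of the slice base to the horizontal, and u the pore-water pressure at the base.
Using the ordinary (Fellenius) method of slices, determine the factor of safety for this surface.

Ordinary method of slices: FS = Σ[c'·Δl_i + (W_i cosα_i − u_i·Δl_i)·tanφ'] / Σ W_i sinα_i, with Δl_i = b_i / cosα_i.
Slice 1: Δl = 1.9/cos(-11.7°) = 1.940 m; N'_1 = 73·cos(-11.7°) − 18·1.940 = 36.6; c'Δl = 13.58; W sinα = -14.8
Slice 2: Δl = 2.8/cos4.6° = 2.809 m; N'_2 = 253·cos4.6° − 1·2.809 = 249.4; c'Δl = 19.66; W sinα = 20.3
Slice 3: Δl = 1.5/cos19.8° = 1.594 m; N'_3 = 121·cos19.8° − 22·1.594 = 78.8; c'Δl = 11.16; W sinα = 41.0
Slice 4: Δl = 1.6/cos31.7° = 1.881 m; N'_4 = 105·cos31.7° − 17·1.881 = 57.4; c'Δl = 13.16; W sinα = 55.2
Slice 5: Δl = 2.2/cos48.9° = 3.347 m; N'_5 = 72·cos48.9° − 13·3.347 = 3.8; c'Δl = 23.43; W sinα = 54.3
Σc'Δl = 81.0 kN/m; ΣN' = 425.9 kN/m; ΣW sinα = 155.9 kN/m
Resisting = 81.0 + 425.9·tan27.1° = 81.0 + 217.9 = 298.9 kN/m
FS = 298.9 / 155.9 = 1.917

FS = 1.92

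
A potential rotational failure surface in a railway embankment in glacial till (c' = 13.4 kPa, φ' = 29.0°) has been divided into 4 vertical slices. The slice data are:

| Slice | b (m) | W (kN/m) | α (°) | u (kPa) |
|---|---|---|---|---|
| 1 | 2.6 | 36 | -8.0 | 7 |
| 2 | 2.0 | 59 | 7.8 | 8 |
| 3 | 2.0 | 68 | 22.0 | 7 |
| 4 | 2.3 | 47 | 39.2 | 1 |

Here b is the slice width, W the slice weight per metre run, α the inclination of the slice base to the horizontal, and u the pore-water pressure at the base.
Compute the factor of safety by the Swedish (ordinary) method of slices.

Ordinary method of slices: FS = Σ[c'·Δl_i + (W_i cosα_i − u_i·Δl_i)·tanφ'] / Σ W_i sinα_i, with Δl_i = b_i / cosα_i.
Slice 1: Δl = 2.6/cos(-8.0°) = 2.626 m; N'_1 = 36·cos(-8.0°) − 7·2.626 = 17.3; c'Δl = 35.18; W sinα = -5.0
Slice 2: Δl = 2.0/cos7.8° = 2.019 m; N'_2 = 59·cos7.8° − 8·2.019 = 42.3; c'Δl = 27.05; W sinα = 8.0
Slice 3: Δl = 2.0/cos22.0° = 2.157 m; N'_3 = 68·cos22.0° − 7·2.157 = 47.9; c'Δl = 28.90; W sinα = 25.5
Slice 4: Δl = 2.3/cos39.2° = 2.968 m; N'_4 = 47·cos39.2° − 1·2.968 = 33.5; c'Δl = 39.77; W sinα = 29.7
Σc'Δl = 130.9 kN/m; ΣN' = 141.0 kN/m; ΣW sinα = 58.2 kN/m
Resisting = 130.9 + 141.0·tan29.0° = 130.9 + 78.1 = 209.1 kN/m
FS = 209.1 / 58.2 = 3.593

FS = 3.59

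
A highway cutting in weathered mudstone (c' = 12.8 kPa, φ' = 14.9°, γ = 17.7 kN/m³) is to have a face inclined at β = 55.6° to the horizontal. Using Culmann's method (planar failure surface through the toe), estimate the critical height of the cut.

Culmann's analysis gives the critical failure plane at α_cr = (β + φ')/2 = (55.6 + 14.9)/2 = 35.2°, and the critical height
H_c = (4c'/γ) · sinβ cosφ' / [1 − cos(β − φ')]
    = (4·12.8/17.7) · sin55.6°·cos14.9° / [1 − cos(40.7°)]
    = 2.893 · 0.8251·0.9664 / [1 − 0.7581]
    = 2.893 · 0.7974 / 0.2419
    = 9.54 m

H_c = 9.54 m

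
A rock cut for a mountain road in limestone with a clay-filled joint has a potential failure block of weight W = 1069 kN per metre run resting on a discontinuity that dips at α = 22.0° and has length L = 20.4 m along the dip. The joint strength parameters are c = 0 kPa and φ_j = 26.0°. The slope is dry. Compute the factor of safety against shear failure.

FS = 1.21

Resolving the block weight along and normal to the plane and applying the Mohr–Coulomb strength on the joint:
N' = W cosα = 1069·cos22.0° = 991.2 kN/m
Driving force T = W sinα = 1069·sin22.0° = 400.5 kN/m
Resisting force R = c·L + N'·tanφ_j = 0·20.4 + 991.2·tan26.0° = 0.0 + 483.4 = 483.4 kN/m
FS = R / T = 483.4 / 400.5 = 1.207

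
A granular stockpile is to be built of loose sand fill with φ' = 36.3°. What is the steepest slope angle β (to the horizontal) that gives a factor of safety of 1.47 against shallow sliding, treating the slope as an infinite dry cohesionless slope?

β = 26.6°

For an infinite dry cohesionless slope FS = tanφ'/tanβ, so tanβ = tanφ' / FS.
tanβ = tan36.3° / 1.47 = 0.7346 / 1.47 = 0.4997
β = arctan(0.4997) = 26.55°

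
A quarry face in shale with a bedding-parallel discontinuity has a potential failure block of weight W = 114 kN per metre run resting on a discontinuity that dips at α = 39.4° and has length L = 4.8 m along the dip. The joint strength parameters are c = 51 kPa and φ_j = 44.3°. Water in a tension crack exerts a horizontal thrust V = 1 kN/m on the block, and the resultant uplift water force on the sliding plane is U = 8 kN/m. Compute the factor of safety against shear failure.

FS = 4.41

Resolving the block weight along and normal to the plane and applying the Mohr–Coulomb strength on the joint:
N' = W cosα − U − V sinα = 114·cos39.4° − 8 − 1·sin39.4° = 79.5 kN/m
Driving force T = W sinα + V cosα = 114·sin39.4° + 1·cos39.4° = 73.1 kN/m
Resisting force R = c·L + N'·tanφ_j = 51·4.8 + 79.5·tan44.3° = 244.8 + 77.5 = 322.3 kN/m
FS = R / T = 322.3 / 73.1 = 4.408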